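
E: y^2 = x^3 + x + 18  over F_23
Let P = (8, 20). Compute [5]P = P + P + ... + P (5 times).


k = 5 = 101_2 (binary, LSB first: 101)
Double-and-add from P = (8, 20):
  bit 0 = 1: acc = O + (8, 20) = (8, 20)
  bit 1 = 0: acc unchanged = (8, 20)
  bit 2 = 1: acc = (8, 20) + (11, 7) = (10, 4)

5P = (10, 4)


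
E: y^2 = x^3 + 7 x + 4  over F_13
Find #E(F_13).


For each x in F_13, count y with y^2 = x^3 + 7 x + 4 mod 13:
  x = 0: RHS = 4, y in [2, 11]  -> 2 point(s)
  x = 1: RHS = 12, y in [5, 8]  -> 2 point(s)
  x = 2: RHS = 0, y in [0]  -> 1 point(s)
  x = 3: RHS = 0, y in [0]  -> 1 point(s)
  x = 8: RHS = 0, y in [0]  -> 1 point(s)
  x = 9: RHS = 3, y in [4, 9]  -> 2 point(s)
  x = 12: RHS = 9, y in [3, 10]  -> 2 point(s)
Affine points: 11. Add the point at infinity: total = 12.

#E(F_13) = 12


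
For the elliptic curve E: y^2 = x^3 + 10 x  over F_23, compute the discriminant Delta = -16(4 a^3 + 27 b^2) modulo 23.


4 a^3 + 27 b^2 = 4*10^3 + 27*0^2 = 4000 + 0 = 4000
Delta = -16 * (4000) = -64000
Delta mod 23 = 9

Delta = 9 (mod 23)


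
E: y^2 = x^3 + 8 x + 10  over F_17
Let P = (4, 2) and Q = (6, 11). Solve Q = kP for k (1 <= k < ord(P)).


Enumerate multiples of P until we hit Q = (6, 11):
  1P = (4, 2)
  2P = (1, 6)
  3P = (10, 6)
  4P = (11, 16)
  5P = (6, 11)
Match found at i = 5.

k = 5


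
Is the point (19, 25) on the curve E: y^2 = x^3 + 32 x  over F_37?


Check whether y^2 = x^3 + 32 x + 0 (mod 37) for (x, y) = (19, 25).
LHS: y^2 = 25^2 mod 37 = 33
RHS: x^3 + 32 x + 0 = 19^3 + 32*19 + 0 mod 37 = 30
LHS != RHS

No, not on the curve


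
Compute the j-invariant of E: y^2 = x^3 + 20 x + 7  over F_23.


Delta = -16(4 a^3 + 27 b^2) mod 23 = 18
-1728 * (4 a)^3 = -1728 * (4*20)^3 mod 23 = 9
j = 9 * 18^(-1) mod 23 = 12

j = 12 (mod 23)


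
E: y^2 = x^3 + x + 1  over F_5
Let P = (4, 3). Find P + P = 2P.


Doubling: s = (3 x1^2 + a) / (2 y1)
s = (3*4^2 + 1) / (2*3) mod 5 = 4
x3 = s^2 - 2 x1 mod 5 = 4^2 - 2*4 = 3
y3 = s (x1 - x3) - y1 mod 5 = 4 * (4 - 3) - 3 = 1

2P = (3, 1)


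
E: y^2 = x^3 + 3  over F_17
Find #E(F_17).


For each x in F_17, count y with y^2 = x^3 + 0 x + 3 mod 17:
  x = 1: RHS = 4, y in [2, 15]  -> 2 point(s)
  x = 3: RHS = 13, y in [8, 9]  -> 2 point(s)
  x = 4: RHS = 16, y in [4, 13]  -> 2 point(s)
  x = 5: RHS = 9, y in [3, 14]  -> 2 point(s)
  x = 6: RHS = 15, y in [7, 10]  -> 2 point(s)
  x = 9: RHS = 1, y in [1, 16]  -> 2 point(s)
  x = 10: RHS = 0, y in [0]  -> 1 point(s)
  x = 11: RHS = 8, y in [5, 12]  -> 2 point(s)
  x = 16: RHS = 2, y in [6, 11]  -> 2 point(s)
Affine points: 17. Add the point at infinity: total = 18.

#E(F_17) = 18


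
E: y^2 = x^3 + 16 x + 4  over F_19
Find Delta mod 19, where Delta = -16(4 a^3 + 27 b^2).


4 a^3 + 27 b^2 = 4*16^3 + 27*4^2 = 16384 + 432 = 16816
Delta = -16 * (16816) = -269056
Delta mod 19 = 3

Delta = 3 (mod 19)


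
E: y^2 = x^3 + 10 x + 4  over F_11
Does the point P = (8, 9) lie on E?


Check whether y^2 = x^3 + 10 x + 4 (mod 11) for (x, y) = (8, 9).
LHS: y^2 = 9^2 mod 11 = 4
RHS: x^3 + 10 x + 4 = 8^3 + 10*8 + 4 mod 11 = 2
LHS != RHS

No, not on the curve


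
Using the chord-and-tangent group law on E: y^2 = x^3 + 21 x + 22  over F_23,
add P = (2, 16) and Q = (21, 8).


P != Q, so use the chord formula.
s = (y2 - y1) / (x2 - x1) = (15) / (19) mod 23 = 2
x3 = s^2 - x1 - x2 mod 23 = 2^2 - 2 - 21 = 4
y3 = s (x1 - x3) - y1 mod 23 = 2 * (2 - 4) - 16 = 3

P + Q = (4, 3)


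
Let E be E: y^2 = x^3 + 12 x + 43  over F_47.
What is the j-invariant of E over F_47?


Delta = -16(4 a^3 + 27 b^2) mod 47 = 43
-1728 * (4 a)^3 = -1728 * (4*12)^3 mod 47 = 11
j = 11 * 43^(-1) mod 47 = 9

j = 9 (mod 47)


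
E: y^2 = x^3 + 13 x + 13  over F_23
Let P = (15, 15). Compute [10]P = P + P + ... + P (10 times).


k = 10 = 1010_2 (binary, LSB first: 0101)
Double-and-add from P = (15, 15):
  bit 0 = 0: acc unchanged = O
  bit 1 = 1: acc = O + (2, 1) = (2, 1)
  bit 2 = 0: acc unchanged = (2, 1)
  bit 3 = 1: acc = (2, 1) + (8, 10) = (21, 5)

10P = (21, 5)


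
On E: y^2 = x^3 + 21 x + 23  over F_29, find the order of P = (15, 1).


Compute successive multiples of P until we hit O:
  1P = (15, 1)
  2P = (28, 28)
  3P = (20, 2)
  4P = (1, 25)
  5P = (26, 22)
  6P = (24, 24)
  7P = (13, 17)
  8P = (7, 22)
  ... (continuing to 28P)
  28P = O

ord(P) = 28


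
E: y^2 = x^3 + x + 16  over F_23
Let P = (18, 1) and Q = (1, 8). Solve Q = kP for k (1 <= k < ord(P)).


Enumerate multiples of P until we hit Q = (1, 8):
  1P = (18, 1)
  2P = (5, 10)
  3P = (13, 15)
  4P = (21, 12)
  5P = (0, 19)
  6P = (6, 10)
  7P = (1, 15)
  8P = (12, 13)
  9P = (20, 3)
  10P = (9, 8)
  11P = (2, 7)
  12P = (15, 18)
  13P = (17, 1)
  14P = (11, 22)
  15P = (3, 0)
  16P = (11, 1)
  17P = (17, 22)
  18P = (15, 5)
  19P = (2, 16)
  20P = (9, 15)
  21P = (20, 20)
  22P = (12, 10)
  23P = (1, 8)
Match found at i = 23.

k = 23


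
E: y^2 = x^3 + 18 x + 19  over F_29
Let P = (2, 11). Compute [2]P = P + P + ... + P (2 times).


k = 2 = 10_2 (binary, LSB first: 01)
Double-and-add from P = (2, 11):
  bit 0 = 0: acc unchanged = O
  bit 1 = 1: acc = O + (12, 7) = (12, 7)

2P = (12, 7)


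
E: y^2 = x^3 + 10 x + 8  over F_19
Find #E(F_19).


For each x in F_19, count y with y^2 = x^3 + 10 x + 8 mod 19:
  x = 1: RHS = 0, y in [0]  -> 1 point(s)
  x = 2: RHS = 17, y in [6, 13]  -> 2 point(s)
  x = 4: RHS = 17, y in [6, 13]  -> 2 point(s)
  x = 8: RHS = 11, y in [7, 12]  -> 2 point(s)
  x = 10: RHS = 6, y in [5, 14]  -> 2 point(s)
  x = 11: RHS = 5, y in [9, 10]  -> 2 point(s)
  x = 13: RHS = 17, y in [6, 13]  -> 2 point(s)
  x = 14: RHS = 4, y in [2, 17]  -> 2 point(s)
  x = 18: RHS = 16, y in [4, 15]  -> 2 point(s)
Affine points: 17. Add the point at infinity: total = 18.

#E(F_19) = 18


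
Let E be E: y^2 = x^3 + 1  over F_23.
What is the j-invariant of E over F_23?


Delta = -16(4 a^3 + 27 b^2) mod 23 = 5
-1728 * (4 a)^3 = -1728 * (4*0)^3 mod 23 = 0
j = 0 * 5^(-1) mod 23 = 0

j = 0 (mod 23)


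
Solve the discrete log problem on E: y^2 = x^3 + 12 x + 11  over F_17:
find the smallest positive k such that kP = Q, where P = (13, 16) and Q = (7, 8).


Enumerate multiples of P until we hit Q = (7, 8):
  1P = (13, 16)
  2P = (7, 8)
Match found at i = 2.

k = 2


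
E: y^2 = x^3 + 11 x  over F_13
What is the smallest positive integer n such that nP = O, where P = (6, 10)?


Compute successive multiples of P until we hit O:
  1P = (6, 10)
  2P = (4, 11)
  3P = (0, 0)
  4P = (4, 2)
  5P = (6, 3)
  6P = O

ord(P) = 6


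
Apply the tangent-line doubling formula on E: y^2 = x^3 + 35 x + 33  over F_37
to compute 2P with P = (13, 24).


Doubling: s = (3 x1^2 + a) / (2 y1)
s = (3*13^2 + 35) / (2*24) mod 37 = 19
x3 = s^2 - 2 x1 mod 37 = 19^2 - 2*13 = 2
y3 = s (x1 - x3) - y1 mod 37 = 19 * (13 - 2) - 24 = 0

2P = (2, 0)


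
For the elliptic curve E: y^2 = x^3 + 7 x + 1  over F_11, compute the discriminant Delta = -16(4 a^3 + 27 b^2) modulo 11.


4 a^3 + 27 b^2 = 4*7^3 + 27*1^2 = 1372 + 27 = 1399
Delta = -16 * (1399) = -22384
Delta mod 11 = 1

Delta = 1 (mod 11)


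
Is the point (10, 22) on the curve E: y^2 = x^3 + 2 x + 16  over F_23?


Check whether y^2 = x^3 + 2 x + 16 (mod 23) for (x, y) = (10, 22).
LHS: y^2 = 22^2 mod 23 = 1
RHS: x^3 + 2 x + 16 = 10^3 + 2*10 + 16 mod 23 = 1
LHS = RHS

Yes, on the curve


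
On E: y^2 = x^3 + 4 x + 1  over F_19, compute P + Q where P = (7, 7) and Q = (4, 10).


P != Q, so use the chord formula.
s = (y2 - y1) / (x2 - x1) = (3) / (16) mod 19 = 18
x3 = s^2 - x1 - x2 mod 19 = 18^2 - 7 - 4 = 9
y3 = s (x1 - x3) - y1 mod 19 = 18 * (7 - 9) - 7 = 14

P + Q = (9, 14)


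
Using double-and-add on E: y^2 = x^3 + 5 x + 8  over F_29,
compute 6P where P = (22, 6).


k = 6 = 110_2 (binary, LSB first: 011)
Double-and-add from P = (22, 6):
  bit 0 = 0: acc unchanged = O
  bit 1 = 1: acc = O + (23, 20) = (23, 20)
  bit 2 = 1: acc = (23, 20) + (8, 26) = (26, 16)

6P = (26, 16)


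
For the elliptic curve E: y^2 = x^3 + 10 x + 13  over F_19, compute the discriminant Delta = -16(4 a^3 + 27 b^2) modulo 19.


4 a^3 + 27 b^2 = 4*10^3 + 27*13^2 = 4000 + 4563 = 8563
Delta = -16 * (8563) = -137008
Delta mod 19 = 1

Delta = 1 (mod 19)


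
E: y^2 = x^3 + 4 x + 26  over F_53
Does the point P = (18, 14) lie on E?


Check whether y^2 = x^3 + 4 x + 26 (mod 53) for (x, y) = (18, 14).
LHS: y^2 = 14^2 mod 53 = 37
RHS: x^3 + 4 x + 26 = 18^3 + 4*18 + 26 mod 53 = 47
LHS != RHS

No, not on the curve


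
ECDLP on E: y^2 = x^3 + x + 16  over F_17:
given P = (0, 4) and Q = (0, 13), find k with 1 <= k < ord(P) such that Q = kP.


Enumerate multiples of P until we hit Q = (0, 13):
  1P = (0, 4)
  2P = (4, 4)
  3P = (13, 13)
  4P = (8, 14)
  5P = (1, 16)
  6P = (7, 14)
  7P = (11, 7)
  8P = (2, 14)
  9P = (6, 0)
  10P = (2, 3)
  11P = (11, 10)
  12P = (7, 3)
  13P = (1, 1)
  14P = (8, 3)
  15P = (13, 4)
  16P = (4, 13)
  17P = (0, 13)
Match found at i = 17.

k = 17


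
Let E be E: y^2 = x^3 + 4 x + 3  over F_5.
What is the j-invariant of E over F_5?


Delta = -16(4 a^3 + 27 b^2) mod 5 = 1
-1728 * (4 a)^3 = -1728 * (4*4)^3 mod 5 = 2
j = 2 * 1^(-1) mod 5 = 2

j = 2 (mod 5)


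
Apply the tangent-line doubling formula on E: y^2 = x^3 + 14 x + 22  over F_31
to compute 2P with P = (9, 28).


Doubling: s = (3 x1^2 + a) / (2 y1)
s = (3*9^2 + 14) / (2*28) mod 31 = 14
x3 = s^2 - 2 x1 mod 31 = 14^2 - 2*9 = 23
y3 = s (x1 - x3) - y1 mod 31 = 14 * (9 - 23) - 28 = 24

2P = (23, 24)


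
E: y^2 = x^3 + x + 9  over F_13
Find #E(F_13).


For each x in F_13, count y with y^2 = x^3 + 1 x + 9 mod 13:
  x = 0: RHS = 9, y in [3, 10]  -> 2 point(s)
  x = 3: RHS = 0, y in [0]  -> 1 point(s)
  x = 4: RHS = 12, y in [5, 8]  -> 2 point(s)
  x = 5: RHS = 9, y in [3, 10]  -> 2 point(s)
  x = 6: RHS = 10, y in [6, 7]  -> 2 point(s)
  x = 8: RHS = 9, y in [3, 10]  -> 2 point(s)
  x = 11: RHS = 12, y in [5, 8]  -> 2 point(s)
Affine points: 13. Add the point at infinity: total = 14.

#E(F_13) = 14


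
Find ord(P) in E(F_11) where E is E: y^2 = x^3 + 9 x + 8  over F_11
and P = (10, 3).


Compute successive multiples of P until we hit O:
  1P = (10, 3)
  2P = (6, 5)
  3P = (9, 2)
  4P = (4, 3)
  5P = (8, 8)
  6P = (2, 10)
  7P = (2, 1)
  8P = (8, 3)
  ... (continuing to 13P)
  13P = O

ord(P) = 13


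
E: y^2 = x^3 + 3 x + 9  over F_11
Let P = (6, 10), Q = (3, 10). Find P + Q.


P != Q, so use the chord formula.
s = (y2 - y1) / (x2 - x1) = (0) / (8) mod 11 = 0
x3 = s^2 - x1 - x2 mod 11 = 0^2 - 6 - 3 = 2
y3 = s (x1 - x3) - y1 mod 11 = 0 * (6 - 2) - 10 = 1

P + Q = (2, 1)


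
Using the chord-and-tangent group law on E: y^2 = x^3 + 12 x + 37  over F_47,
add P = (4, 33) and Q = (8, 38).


P != Q, so use the chord formula.
s = (y2 - y1) / (x2 - x1) = (5) / (4) mod 47 = 13
x3 = s^2 - x1 - x2 mod 47 = 13^2 - 4 - 8 = 16
y3 = s (x1 - x3) - y1 mod 47 = 13 * (4 - 16) - 33 = 46

P + Q = (16, 46)


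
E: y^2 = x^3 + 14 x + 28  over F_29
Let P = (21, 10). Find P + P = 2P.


Doubling: s = (3 x1^2 + a) / (2 y1)
s = (3*21^2 + 14) / (2*10) mod 29 = 19
x3 = s^2 - 2 x1 mod 29 = 19^2 - 2*21 = 0
y3 = s (x1 - x3) - y1 mod 29 = 19 * (21 - 0) - 10 = 12

2P = (0, 12)


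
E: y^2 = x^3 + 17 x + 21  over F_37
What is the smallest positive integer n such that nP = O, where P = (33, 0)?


Compute successive multiples of P until we hit O:
  1P = (33, 0)
  2P = O

ord(P) = 2


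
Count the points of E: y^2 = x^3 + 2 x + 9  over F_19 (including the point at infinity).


For each x in F_19, count y with y^2 = x^3 + 2 x + 9 mod 19:
  x = 0: RHS = 9, y in [3, 16]  -> 2 point(s)
  x = 3: RHS = 4, y in [2, 17]  -> 2 point(s)
  x = 4: RHS = 5, y in [9, 10]  -> 2 point(s)
  x = 5: RHS = 11, y in [7, 12]  -> 2 point(s)
  x = 6: RHS = 9, y in [3, 16]  -> 2 point(s)
  x = 7: RHS = 5, y in [9, 10]  -> 2 point(s)
  x = 8: RHS = 5, y in [9, 10]  -> 2 point(s)
  x = 13: RHS = 9, y in [3, 16]  -> 2 point(s)
  x = 14: RHS = 7, y in [8, 11]  -> 2 point(s)
  x = 17: RHS = 16, y in [4, 15]  -> 2 point(s)
  x = 18: RHS = 6, y in [5, 14]  -> 2 point(s)
Affine points: 22. Add the point at infinity: total = 23.

#E(F_19) = 23


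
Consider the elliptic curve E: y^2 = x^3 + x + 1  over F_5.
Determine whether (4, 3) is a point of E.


Check whether y^2 = x^3 + 1 x + 1 (mod 5) for (x, y) = (4, 3).
LHS: y^2 = 3^2 mod 5 = 4
RHS: x^3 + 1 x + 1 = 4^3 + 1*4 + 1 mod 5 = 4
LHS = RHS

Yes, on the curve


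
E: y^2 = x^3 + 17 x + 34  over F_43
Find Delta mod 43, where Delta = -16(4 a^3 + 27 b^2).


4 a^3 + 27 b^2 = 4*17^3 + 27*34^2 = 19652 + 31212 = 50864
Delta = -16 * (50864) = -813824
Delta mod 43 = 37

Delta = 37 (mod 43)


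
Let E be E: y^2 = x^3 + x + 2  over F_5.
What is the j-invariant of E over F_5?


Delta = -16(4 a^3 + 27 b^2) mod 5 = 3
-1728 * (4 a)^3 = -1728 * (4*1)^3 mod 5 = 3
j = 3 * 3^(-1) mod 5 = 1

j = 1 (mod 5)


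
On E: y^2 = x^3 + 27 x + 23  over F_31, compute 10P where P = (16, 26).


k = 10 = 1010_2 (binary, LSB first: 0101)
Double-and-add from P = (16, 26):
  bit 0 = 0: acc unchanged = O
  bit 1 = 1: acc = O + (3, 10) = (3, 10)
  bit 2 = 0: acc unchanged = (3, 10)
  bit 3 = 1: acc = (3, 10) + (4, 28) = (7, 11)

10P = (7, 11)


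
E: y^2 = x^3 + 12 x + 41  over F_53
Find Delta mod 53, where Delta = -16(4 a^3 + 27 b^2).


4 a^3 + 27 b^2 = 4*12^3 + 27*41^2 = 6912 + 45387 = 52299
Delta = -16 * (52299) = -836784
Delta mod 53 = 33

Delta = 33 (mod 53)


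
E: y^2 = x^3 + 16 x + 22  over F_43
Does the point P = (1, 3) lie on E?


Check whether y^2 = x^3 + 16 x + 22 (mod 43) for (x, y) = (1, 3).
LHS: y^2 = 3^2 mod 43 = 9
RHS: x^3 + 16 x + 22 = 1^3 + 16*1 + 22 mod 43 = 39
LHS != RHS

No, not on the curve


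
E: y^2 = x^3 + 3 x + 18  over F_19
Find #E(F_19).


For each x in F_19, count y with y^2 = x^3 + 3 x + 18 mod 19:
  x = 3: RHS = 16, y in [4, 15]  -> 2 point(s)
  x = 5: RHS = 6, y in [5, 14]  -> 2 point(s)
  x = 6: RHS = 5, y in [9, 10]  -> 2 point(s)
  x = 14: RHS = 11, y in [7, 12]  -> 2 point(s)
  x = 16: RHS = 1, y in [1, 18]  -> 2 point(s)
  x = 17: RHS = 4, y in [2, 17]  -> 2 point(s)
Affine points: 12. Add the point at infinity: total = 13.

#E(F_19) = 13


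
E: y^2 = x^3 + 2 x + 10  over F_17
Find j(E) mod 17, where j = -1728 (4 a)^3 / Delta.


Delta = -16(4 a^3 + 27 b^2) mod 17 = 12
-1728 * (4 a)^3 = -1728 * (4*2)^3 mod 17 = 12
j = 12 * 12^(-1) mod 17 = 1

j = 1 (mod 17)


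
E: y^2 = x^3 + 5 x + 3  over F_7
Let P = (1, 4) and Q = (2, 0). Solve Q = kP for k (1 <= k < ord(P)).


Enumerate multiples of P until we hit Q = (2, 0):
  1P = (1, 4)
  2P = (6, 5)
  3P = (2, 0)
Match found at i = 3.

k = 3


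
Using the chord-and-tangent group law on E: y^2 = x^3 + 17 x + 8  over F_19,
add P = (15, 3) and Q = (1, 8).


P != Q, so use the chord formula.
s = (y2 - y1) / (x2 - x1) = (5) / (5) mod 19 = 1
x3 = s^2 - x1 - x2 mod 19 = 1^2 - 15 - 1 = 4
y3 = s (x1 - x3) - y1 mod 19 = 1 * (15 - 4) - 3 = 8

P + Q = (4, 8)


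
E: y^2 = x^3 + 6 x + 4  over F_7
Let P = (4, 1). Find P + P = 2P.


Doubling: s = (3 x1^2 + a) / (2 y1)
s = (3*4^2 + 6) / (2*1) mod 7 = 6
x3 = s^2 - 2 x1 mod 7 = 6^2 - 2*4 = 0
y3 = s (x1 - x3) - y1 mod 7 = 6 * (4 - 0) - 1 = 2

2P = (0, 2)


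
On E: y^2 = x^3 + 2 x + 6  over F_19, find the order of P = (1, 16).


Compute successive multiples of P until we hit O:
  1P = (1, 16)
  2P = (14, 17)
  3P = (13, 5)
  4P = (16, 12)
  5P = (3, 1)
  6P = (0, 5)
  7P = (6, 5)
  8P = (10, 0)
  ... (continuing to 16P)
  16P = O

ord(P) = 16


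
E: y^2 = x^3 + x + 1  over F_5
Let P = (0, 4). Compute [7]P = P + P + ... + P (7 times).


k = 7 = 111_2 (binary, LSB first: 111)
Double-and-add from P = (0, 4):
  bit 0 = 1: acc = O + (0, 4) = (0, 4)
  bit 1 = 1: acc = (0, 4) + (4, 3) = (2, 4)
  bit 2 = 1: acc = (2, 4) + (3, 1) = (4, 2)

7P = (4, 2)


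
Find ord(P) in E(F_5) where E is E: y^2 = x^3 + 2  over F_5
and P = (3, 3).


Compute successive multiples of P until we hit O:
  1P = (3, 3)
  2P = (3, 2)
  3P = O

ord(P) = 3


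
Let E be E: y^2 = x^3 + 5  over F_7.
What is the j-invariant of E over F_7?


Delta = -16(4 a^3 + 27 b^2) mod 7 = 1
-1728 * (4 a)^3 = -1728 * (4*0)^3 mod 7 = 0
j = 0 * 1^(-1) mod 7 = 0

j = 0 (mod 7)


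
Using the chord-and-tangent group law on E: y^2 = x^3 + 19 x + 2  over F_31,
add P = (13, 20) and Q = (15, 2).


P != Q, so use the chord formula.
s = (y2 - y1) / (x2 - x1) = (13) / (2) mod 31 = 22
x3 = s^2 - x1 - x2 mod 31 = 22^2 - 13 - 15 = 22
y3 = s (x1 - x3) - y1 mod 31 = 22 * (13 - 22) - 20 = 30

P + Q = (22, 30)


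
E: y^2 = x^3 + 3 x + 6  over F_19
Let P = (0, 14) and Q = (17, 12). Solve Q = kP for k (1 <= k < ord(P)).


Enumerate multiples of P until we hit Q = (17, 12):
  1P = (0, 14)
  2P = (17, 12)
Match found at i = 2.

k = 2


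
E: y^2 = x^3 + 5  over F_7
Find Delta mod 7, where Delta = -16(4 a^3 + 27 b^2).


4 a^3 + 27 b^2 = 4*0^3 + 27*5^2 = 0 + 675 = 675
Delta = -16 * (675) = -10800
Delta mod 7 = 1

Delta = 1 (mod 7)


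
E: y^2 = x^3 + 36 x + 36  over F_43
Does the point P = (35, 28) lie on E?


Check whether y^2 = x^3 + 36 x + 36 (mod 43) for (x, y) = (35, 28).
LHS: y^2 = 28^2 mod 43 = 10
RHS: x^3 + 36 x + 36 = 35^3 + 36*35 + 36 mod 43 = 10
LHS = RHS

Yes, on the curve


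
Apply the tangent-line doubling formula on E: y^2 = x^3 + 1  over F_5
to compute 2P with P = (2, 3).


Doubling: s = (3 x1^2 + a) / (2 y1)
s = (3*2^2 + 0) / (2*3) mod 5 = 2
x3 = s^2 - 2 x1 mod 5 = 2^2 - 2*2 = 0
y3 = s (x1 - x3) - y1 mod 5 = 2 * (2 - 0) - 3 = 1

2P = (0, 1)


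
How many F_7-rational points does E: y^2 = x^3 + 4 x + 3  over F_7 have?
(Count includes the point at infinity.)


For each x in F_7, count y with y^2 = x^3 + 4 x + 3 mod 7:
  x = 1: RHS = 1, y in [1, 6]  -> 2 point(s)
  x = 3: RHS = 0, y in [0]  -> 1 point(s)
  x = 5: RHS = 1, y in [1, 6]  -> 2 point(s)
Affine points: 5. Add the point at infinity: total = 6.

#E(F_7) = 6


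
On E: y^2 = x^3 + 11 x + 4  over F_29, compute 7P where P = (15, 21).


k = 7 = 111_2 (binary, LSB first: 111)
Double-and-add from P = (15, 21):
  bit 0 = 1: acc = O + (15, 21) = (15, 21)
  bit 1 = 1: acc = (15, 21) + (8, 16) = (0, 27)
  bit 2 = 1: acc = (0, 27) + (13, 13) = (0, 2)

7P = (0, 2)


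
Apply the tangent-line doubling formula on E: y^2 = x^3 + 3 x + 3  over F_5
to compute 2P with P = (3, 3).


Doubling: s = (3 x1^2 + a) / (2 y1)
s = (3*3^2 + 3) / (2*3) mod 5 = 0
x3 = s^2 - 2 x1 mod 5 = 0^2 - 2*3 = 4
y3 = s (x1 - x3) - y1 mod 5 = 0 * (3 - 4) - 3 = 2

2P = (4, 2)


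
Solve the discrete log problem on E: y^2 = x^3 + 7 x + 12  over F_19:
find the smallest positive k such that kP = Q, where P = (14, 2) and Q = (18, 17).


Enumerate multiples of P until we hit Q = (18, 17):
  1P = (14, 2)
  2P = (17, 3)
  3P = (5, 1)
  4P = (4, 16)
  5P = (6, 2)
  6P = (18, 17)
Match found at i = 6.

k = 6


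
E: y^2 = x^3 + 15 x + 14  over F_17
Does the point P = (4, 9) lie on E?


Check whether y^2 = x^3 + 15 x + 14 (mod 17) for (x, y) = (4, 9).
LHS: y^2 = 9^2 mod 17 = 13
RHS: x^3 + 15 x + 14 = 4^3 + 15*4 + 14 mod 17 = 2
LHS != RHS

No, not on the curve


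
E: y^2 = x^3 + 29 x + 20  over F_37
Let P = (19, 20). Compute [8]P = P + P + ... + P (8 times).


k = 8 = 1000_2 (binary, LSB first: 0001)
Double-and-add from P = (19, 20):
  bit 0 = 0: acc unchanged = O
  bit 1 = 0: acc unchanged = O
  bit 2 = 0: acc unchanged = O
  bit 3 = 1: acc = O + (20, 33) = (20, 33)

8P = (20, 33)


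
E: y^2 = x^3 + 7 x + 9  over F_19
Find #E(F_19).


For each x in F_19, count y with y^2 = x^3 + 7 x + 9 mod 19:
  x = 0: RHS = 9, y in [3, 16]  -> 2 point(s)
  x = 1: RHS = 17, y in [6, 13]  -> 2 point(s)
  x = 3: RHS = 0, y in [0]  -> 1 point(s)
  x = 4: RHS = 6, y in [5, 14]  -> 2 point(s)
  x = 5: RHS = 17, y in [6, 13]  -> 2 point(s)
  x = 6: RHS = 1, y in [1, 18]  -> 2 point(s)
  x = 8: RHS = 7, y in [8, 11]  -> 2 point(s)
  x = 11: RHS = 11, y in [7, 12]  -> 2 point(s)
  x = 12: RHS = 16, y in [4, 15]  -> 2 point(s)
  x = 13: RHS = 17, y in [6, 13]  -> 2 point(s)
  x = 14: RHS = 1, y in [1, 18]  -> 2 point(s)
  x = 17: RHS = 6, y in [5, 14]  -> 2 point(s)
  x = 18: RHS = 1, y in [1, 18]  -> 2 point(s)
Affine points: 25. Add the point at infinity: total = 26.

#E(F_19) = 26


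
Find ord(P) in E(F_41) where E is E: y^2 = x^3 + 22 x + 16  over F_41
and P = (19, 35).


Compute successive multiples of P until we hit O:
  1P = (19, 35)
  2P = (11, 21)
  3P = (32, 14)
  4P = (29, 19)
  5P = (30, 40)
  6P = (0, 37)
  7P = (1, 30)
  8P = (25, 18)
  ... (continuing to 27P)
  27P = O

ord(P) = 27


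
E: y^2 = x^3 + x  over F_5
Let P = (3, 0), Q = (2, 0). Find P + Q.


P != Q, so use the chord formula.
s = (y2 - y1) / (x2 - x1) = (0) / (4) mod 5 = 0
x3 = s^2 - x1 - x2 mod 5 = 0^2 - 3 - 2 = 0
y3 = s (x1 - x3) - y1 mod 5 = 0 * (3 - 0) - 0 = 0

P + Q = (0, 0)


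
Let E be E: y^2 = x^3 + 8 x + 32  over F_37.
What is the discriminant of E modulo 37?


4 a^3 + 27 b^2 = 4*8^3 + 27*32^2 = 2048 + 27648 = 29696
Delta = -16 * (29696) = -475136
Delta mod 37 = 18

Delta = 18 (mod 37)


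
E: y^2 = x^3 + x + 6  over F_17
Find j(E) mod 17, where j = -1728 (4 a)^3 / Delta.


Delta = -16(4 a^3 + 27 b^2) mod 17 = 7
-1728 * (4 a)^3 = -1728 * (4*1)^3 mod 17 = 10
j = 10 * 7^(-1) mod 17 = 16

j = 16 (mod 17)


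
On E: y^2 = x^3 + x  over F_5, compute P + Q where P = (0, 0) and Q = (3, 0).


P != Q, so use the chord formula.
s = (y2 - y1) / (x2 - x1) = (0) / (3) mod 5 = 0
x3 = s^2 - x1 - x2 mod 5 = 0^2 - 0 - 3 = 2
y3 = s (x1 - x3) - y1 mod 5 = 0 * (0 - 2) - 0 = 0

P + Q = (2, 0)


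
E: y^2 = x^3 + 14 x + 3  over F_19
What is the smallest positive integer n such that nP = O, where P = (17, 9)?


Compute successive multiples of P until we hit O:
  1P = (17, 9)
  2P = (15, 15)
  3P = (15, 4)
  4P = (17, 10)
  5P = O

ord(P) = 5


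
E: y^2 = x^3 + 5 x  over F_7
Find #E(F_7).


For each x in F_7, count y with y^2 = x^3 + 5 x + 0 mod 7:
  x = 0: RHS = 0, y in [0]  -> 1 point(s)
  x = 2: RHS = 4, y in [2, 5]  -> 2 point(s)
  x = 3: RHS = 0, y in [0]  -> 1 point(s)
  x = 4: RHS = 0, y in [0]  -> 1 point(s)
  x = 6: RHS = 1, y in [1, 6]  -> 2 point(s)
Affine points: 7. Add the point at infinity: total = 8.

#E(F_7) = 8


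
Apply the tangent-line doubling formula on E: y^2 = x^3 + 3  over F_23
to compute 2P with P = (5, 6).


Doubling: s = (3 x1^2 + a) / (2 y1)
s = (3*5^2 + 0) / (2*6) mod 23 = 12
x3 = s^2 - 2 x1 mod 23 = 12^2 - 2*5 = 19
y3 = s (x1 - x3) - y1 mod 23 = 12 * (5 - 19) - 6 = 10

2P = (19, 10)


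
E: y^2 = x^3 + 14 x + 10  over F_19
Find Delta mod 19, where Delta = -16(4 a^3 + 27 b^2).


4 a^3 + 27 b^2 = 4*14^3 + 27*10^2 = 10976 + 2700 = 13676
Delta = -16 * (13676) = -218816
Delta mod 19 = 7

Delta = 7 (mod 19)


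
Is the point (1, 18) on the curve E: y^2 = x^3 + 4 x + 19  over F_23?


Check whether y^2 = x^3 + 4 x + 19 (mod 23) for (x, y) = (1, 18).
LHS: y^2 = 18^2 mod 23 = 2
RHS: x^3 + 4 x + 19 = 1^3 + 4*1 + 19 mod 23 = 1
LHS != RHS

No, not on the curve


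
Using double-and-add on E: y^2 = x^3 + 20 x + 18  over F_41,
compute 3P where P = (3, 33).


k = 3 = 11_2 (binary, LSB first: 11)
Double-and-add from P = (3, 33):
  bit 0 = 1: acc = O + (3, 33) = (3, 33)
  bit 1 = 1: acc = (3, 33) + (14, 7) = (14, 34)

3P = (14, 34)


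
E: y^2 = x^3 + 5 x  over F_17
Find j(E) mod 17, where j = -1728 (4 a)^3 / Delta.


Delta = -16(4 a^3 + 27 b^2) mod 17 = 7
-1728 * (4 a)^3 = -1728 * (4*5)^3 mod 17 = 9
j = 9 * 7^(-1) mod 17 = 11

j = 11 (mod 17)


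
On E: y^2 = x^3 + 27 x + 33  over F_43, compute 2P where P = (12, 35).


Doubling: s = (3 x1^2 + a) / (2 y1)
s = (3*12^2 + 27) / (2*35) mod 43 = 17
x3 = s^2 - 2 x1 mod 43 = 17^2 - 2*12 = 7
y3 = s (x1 - x3) - y1 mod 43 = 17 * (12 - 7) - 35 = 7

2P = (7, 7)


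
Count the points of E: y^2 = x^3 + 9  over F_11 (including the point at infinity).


For each x in F_11, count y with y^2 = x^3 + 0 x + 9 mod 11:
  x = 0: RHS = 9, y in [3, 8]  -> 2 point(s)
  x = 3: RHS = 3, y in [5, 6]  -> 2 point(s)
  x = 6: RHS = 5, y in [4, 7]  -> 2 point(s)
  x = 7: RHS = 0, y in [0]  -> 1 point(s)
  x = 8: RHS = 4, y in [2, 9]  -> 2 point(s)
  x = 9: RHS = 1, y in [1, 10]  -> 2 point(s)
Affine points: 11. Add the point at infinity: total = 12.

#E(F_11) = 12


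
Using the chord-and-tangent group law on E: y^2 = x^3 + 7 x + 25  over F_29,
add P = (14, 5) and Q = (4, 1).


P != Q, so use the chord formula.
s = (y2 - y1) / (x2 - x1) = (25) / (19) mod 29 = 12
x3 = s^2 - x1 - x2 mod 29 = 12^2 - 14 - 4 = 10
y3 = s (x1 - x3) - y1 mod 29 = 12 * (14 - 10) - 5 = 14

P + Q = (10, 14)


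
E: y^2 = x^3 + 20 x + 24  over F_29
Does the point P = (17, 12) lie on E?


Check whether y^2 = x^3 + 20 x + 24 (mod 29) for (x, y) = (17, 12).
LHS: y^2 = 12^2 mod 29 = 28
RHS: x^3 + 20 x + 24 = 17^3 + 20*17 + 24 mod 29 = 28
LHS = RHS

Yes, on the curve


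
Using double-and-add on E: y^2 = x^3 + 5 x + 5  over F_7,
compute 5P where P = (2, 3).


k = 5 = 101_2 (binary, LSB first: 101)
Double-and-add from P = (2, 3):
  bit 0 = 1: acc = O + (2, 3) = (2, 3)
  bit 1 = 0: acc unchanged = (2, 3)
  bit 2 = 1: acc = (2, 3) + (1, 2) = (5, 1)

5P = (5, 1)


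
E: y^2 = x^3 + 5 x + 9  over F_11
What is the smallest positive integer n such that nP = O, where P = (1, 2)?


Compute successive multiples of P until we hit O:
  1P = (1, 2)
  2P = (2, 7)
  3P = (0, 3)
  4P = (0, 8)
  5P = (2, 4)
  6P = (1, 9)
  7P = O

ord(P) = 7


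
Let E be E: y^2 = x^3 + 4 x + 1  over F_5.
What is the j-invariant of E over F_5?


Delta = -16(4 a^3 + 27 b^2) mod 5 = 2
-1728 * (4 a)^3 = -1728 * (4*4)^3 mod 5 = 2
j = 2 * 2^(-1) mod 5 = 1

j = 1 (mod 5)


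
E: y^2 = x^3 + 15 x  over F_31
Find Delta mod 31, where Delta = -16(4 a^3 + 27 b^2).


4 a^3 + 27 b^2 = 4*15^3 + 27*0^2 = 13500 + 0 = 13500
Delta = -16 * (13500) = -216000
Delta mod 31 = 8

Delta = 8 (mod 31)


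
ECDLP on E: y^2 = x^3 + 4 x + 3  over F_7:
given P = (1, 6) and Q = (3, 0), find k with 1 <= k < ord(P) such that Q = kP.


Enumerate multiples of P until we hit Q = (3, 0):
  1P = (1, 6)
  2P = (5, 1)
  3P = (3, 0)
Match found at i = 3.

k = 3


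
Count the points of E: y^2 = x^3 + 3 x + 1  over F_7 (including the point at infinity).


For each x in F_7, count y with y^2 = x^3 + 3 x + 1 mod 7:
  x = 0: RHS = 1, y in [1, 6]  -> 2 point(s)
  x = 2: RHS = 1, y in [1, 6]  -> 2 point(s)
  x = 3: RHS = 2, y in [3, 4]  -> 2 point(s)
  x = 4: RHS = 0, y in [0]  -> 1 point(s)
  x = 5: RHS = 1, y in [1, 6]  -> 2 point(s)
  x = 6: RHS = 4, y in [2, 5]  -> 2 point(s)
Affine points: 11. Add the point at infinity: total = 12.

#E(F_7) = 12


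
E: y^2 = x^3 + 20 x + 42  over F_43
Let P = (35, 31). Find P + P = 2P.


Doubling: s = (3 x1^2 + a) / (2 y1)
s = (3*35^2 + 20) / (2*31) mod 43 = 27
x3 = s^2 - 2 x1 mod 43 = 27^2 - 2*35 = 14
y3 = s (x1 - x3) - y1 mod 43 = 27 * (35 - 14) - 31 = 20

2P = (14, 20)


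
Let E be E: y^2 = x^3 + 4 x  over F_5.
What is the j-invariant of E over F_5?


Delta = -16(4 a^3 + 27 b^2) mod 5 = 4
-1728 * (4 a)^3 = -1728 * (4*4)^3 mod 5 = 2
j = 2 * 4^(-1) mod 5 = 3

j = 3 (mod 5)


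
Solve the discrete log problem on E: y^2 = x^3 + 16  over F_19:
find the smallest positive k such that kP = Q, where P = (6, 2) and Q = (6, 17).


Enumerate multiples of P until we hit Q = (6, 17):
  1P = (6, 2)
  2P = (14, 10)
  3P = (0, 4)
  4P = (11, 6)
  5P = (11, 13)
  6P = (0, 15)
  7P = (14, 9)
  8P = (6, 17)
Match found at i = 8.

k = 8


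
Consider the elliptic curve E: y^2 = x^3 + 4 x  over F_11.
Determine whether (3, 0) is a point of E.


Check whether y^2 = x^3 + 4 x + 0 (mod 11) for (x, y) = (3, 0).
LHS: y^2 = 0^2 mod 11 = 0
RHS: x^3 + 4 x + 0 = 3^3 + 4*3 + 0 mod 11 = 6
LHS != RHS

No, not on the curve


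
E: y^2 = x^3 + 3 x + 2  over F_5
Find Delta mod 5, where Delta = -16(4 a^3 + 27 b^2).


4 a^3 + 27 b^2 = 4*3^3 + 27*2^2 = 108 + 108 = 216
Delta = -16 * (216) = -3456
Delta mod 5 = 4

Delta = 4 (mod 5)


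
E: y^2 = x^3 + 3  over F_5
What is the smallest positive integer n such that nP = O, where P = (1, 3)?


Compute successive multiples of P until we hit O:
  1P = (1, 3)
  2P = (2, 4)
  3P = (3, 0)
  4P = (2, 1)
  5P = (1, 2)
  6P = O

ord(P) = 6


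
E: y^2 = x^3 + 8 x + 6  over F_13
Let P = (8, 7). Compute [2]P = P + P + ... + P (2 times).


k = 2 = 10_2 (binary, LSB first: 01)
Double-and-add from P = (8, 7):
  bit 0 = 0: acc unchanged = O
  bit 1 = 1: acc = O + (9, 1) = (9, 1)

2P = (9, 1)


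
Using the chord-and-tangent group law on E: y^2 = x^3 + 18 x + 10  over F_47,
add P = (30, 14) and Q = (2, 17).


P != Q, so use the chord formula.
s = (y2 - y1) / (x2 - x1) = (3) / (19) mod 47 = 15
x3 = s^2 - x1 - x2 mod 47 = 15^2 - 30 - 2 = 5
y3 = s (x1 - x3) - y1 mod 47 = 15 * (30 - 5) - 14 = 32

P + Q = (5, 32)


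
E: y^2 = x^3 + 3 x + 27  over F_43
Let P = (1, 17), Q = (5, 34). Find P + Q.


P != Q, so use the chord formula.
s = (y2 - y1) / (x2 - x1) = (17) / (4) mod 43 = 15
x3 = s^2 - x1 - x2 mod 43 = 15^2 - 1 - 5 = 4
y3 = s (x1 - x3) - y1 mod 43 = 15 * (1 - 4) - 17 = 24

P + Q = (4, 24)


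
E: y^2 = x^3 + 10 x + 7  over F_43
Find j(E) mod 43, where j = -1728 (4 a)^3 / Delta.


Delta = -16(4 a^3 + 27 b^2) mod 43 = 15
-1728 * (4 a)^3 = -1728 * (4*10)^3 mod 43 = 1
j = 1 * 15^(-1) mod 43 = 23

j = 23 (mod 43)


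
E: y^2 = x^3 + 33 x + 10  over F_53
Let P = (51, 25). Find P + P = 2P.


Doubling: s = (3 x1^2 + a) / (2 y1)
s = (3*51^2 + 33) / (2*25) mod 53 = 38
x3 = s^2 - 2 x1 mod 53 = 38^2 - 2*51 = 17
y3 = s (x1 - x3) - y1 mod 53 = 38 * (51 - 17) - 25 = 48

2P = (17, 48)


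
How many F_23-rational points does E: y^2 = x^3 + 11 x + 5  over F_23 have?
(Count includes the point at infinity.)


For each x in F_23, count y with y^2 = x^3 + 11 x + 5 mod 23:
  x = 2: RHS = 12, y in [9, 14]  -> 2 point(s)
  x = 5: RHS = 1, y in [1, 22]  -> 2 point(s)
  x = 11: RHS = 8, y in [10, 13]  -> 2 point(s)
  x = 12: RHS = 2, y in [5, 18]  -> 2 point(s)
  x = 15: RHS = 3, y in [7, 16]  -> 2 point(s)
  x = 18: RHS = 9, y in [3, 20]  -> 2 point(s)
  x = 19: RHS = 12, y in [9, 14]  -> 2 point(s)
  x = 22: RHS = 16, y in [4, 19]  -> 2 point(s)
Affine points: 16. Add the point at infinity: total = 17.

#E(F_23) = 17


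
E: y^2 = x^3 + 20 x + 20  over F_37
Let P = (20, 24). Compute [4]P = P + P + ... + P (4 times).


k = 4 = 100_2 (binary, LSB first: 001)
Double-and-add from P = (20, 24):
  bit 0 = 0: acc unchanged = O
  bit 1 = 0: acc unchanged = O
  bit 2 = 1: acc = O + (3, 25) = (3, 25)

4P = (3, 25)


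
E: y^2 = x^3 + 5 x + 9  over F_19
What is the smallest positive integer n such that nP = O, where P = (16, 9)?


Compute successive multiples of P until we hit O:
  1P = (16, 9)
  2P = (4, 6)
  3P = (5, 8)
  4P = (9, 2)
  5P = (14, 12)
  6P = (15, 18)
  7P = (12, 12)
  8P = (7, 8)
  ... (continuing to 19P)
  19P = O

ord(P) = 19


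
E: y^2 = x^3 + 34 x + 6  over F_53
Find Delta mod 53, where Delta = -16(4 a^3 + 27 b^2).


4 a^3 + 27 b^2 = 4*34^3 + 27*6^2 = 157216 + 972 = 158188
Delta = -16 * (158188) = -2531008
Delta mod 53 = 7

Delta = 7 (mod 53)


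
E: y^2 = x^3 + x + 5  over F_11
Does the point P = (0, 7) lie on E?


Check whether y^2 = x^3 + 1 x + 5 (mod 11) for (x, y) = (0, 7).
LHS: y^2 = 7^2 mod 11 = 5
RHS: x^3 + 1 x + 5 = 0^3 + 1*0 + 5 mod 11 = 5
LHS = RHS

Yes, on the curve


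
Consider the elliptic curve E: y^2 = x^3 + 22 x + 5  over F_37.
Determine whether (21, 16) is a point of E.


Check whether y^2 = x^3 + 22 x + 5 (mod 37) for (x, y) = (21, 16).
LHS: y^2 = 16^2 mod 37 = 34
RHS: x^3 + 22 x + 5 = 21^3 + 22*21 + 5 mod 37 = 34
LHS = RHS

Yes, on the curve


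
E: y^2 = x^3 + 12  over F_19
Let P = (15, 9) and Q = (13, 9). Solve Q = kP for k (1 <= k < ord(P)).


Enumerate multiples of P until we hit Q = (13, 9):
  1P = (15, 9)
  2P = (13, 9)
Match found at i = 2.

k = 2


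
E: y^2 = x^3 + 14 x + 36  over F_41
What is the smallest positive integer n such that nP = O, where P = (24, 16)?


Compute successive multiples of P until we hit O:
  1P = (24, 16)
  2P = (3, 33)
  3P = (22, 39)
  4P = (35, 8)
  5P = (32, 1)
  6P = (34, 13)
  7P = (4, 19)
  8P = (8, 39)
  ... (continuing to 50P)
  50P = O

ord(P) = 50


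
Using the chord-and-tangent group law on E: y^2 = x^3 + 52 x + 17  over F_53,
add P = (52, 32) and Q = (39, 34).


P != Q, so use the chord formula.
s = (y2 - y1) / (x2 - x1) = (2) / (40) mod 53 = 8
x3 = s^2 - x1 - x2 mod 53 = 8^2 - 52 - 39 = 26
y3 = s (x1 - x3) - y1 mod 53 = 8 * (52 - 26) - 32 = 17

P + Q = (26, 17)


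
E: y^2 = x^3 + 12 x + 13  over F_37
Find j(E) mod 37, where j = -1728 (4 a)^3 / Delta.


Delta = -16(4 a^3 + 27 b^2) mod 37 = 31
-1728 * (4 a)^3 = -1728 * (4*12)^3 mod 37 = 26
j = 26 * 31^(-1) mod 37 = 8

j = 8 (mod 37)


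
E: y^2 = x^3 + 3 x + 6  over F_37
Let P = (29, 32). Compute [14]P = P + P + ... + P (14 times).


k = 14 = 1110_2 (binary, LSB first: 0111)
Double-and-add from P = (29, 32):
  bit 0 = 0: acc unchanged = O
  bit 1 = 1: acc = O + (17, 30) = (17, 30)
  bit 2 = 1: acc = (17, 30) + (19, 15) = (11, 36)
  bit 3 = 1: acc = (11, 36) + (10, 0) = (17, 7)

14P = (17, 7)


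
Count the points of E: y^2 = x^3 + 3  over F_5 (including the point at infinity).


For each x in F_5, count y with y^2 = x^3 + 0 x + 3 mod 5:
  x = 1: RHS = 4, y in [2, 3]  -> 2 point(s)
  x = 2: RHS = 1, y in [1, 4]  -> 2 point(s)
  x = 3: RHS = 0, y in [0]  -> 1 point(s)
Affine points: 5. Add the point at infinity: total = 6.

#E(F_5) = 6


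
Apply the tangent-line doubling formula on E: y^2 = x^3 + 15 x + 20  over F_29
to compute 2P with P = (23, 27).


Doubling: s = (3 x1^2 + a) / (2 y1)
s = (3*23^2 + 15) / (2*27) mod 29 = 20
x3 = s^2 - 2 x1 mod 29 = 20^2 - 2*23 = 6
y3 = s (x1 - x3) - y1 mod 29 = 20 * (23 - 6) - 27 = 23

2P = (6, 23)


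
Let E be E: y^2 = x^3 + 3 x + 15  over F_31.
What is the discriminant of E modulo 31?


4 a^3 + 27 b^2 = 4*3^3 + 27*15^2 = 108 + 6075 = 6183
Delta = -16 * (6183) = -98928
Delta mod 31 = 24

Delta = 24 (mod 31)


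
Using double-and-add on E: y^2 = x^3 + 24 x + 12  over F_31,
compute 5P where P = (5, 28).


k = 5 = 101_2 (binary, LSB first: 101)
Double-and-add from P = (5, 28):
  bit 0 = 1: acc = O + (5, 28) = (5, 28)
  bit 1 = 0: acc unchanged = (5, 28)
  bit 2 = 1: acc = (5, 28) + (6, 0) = (29, 24)

5P = (29, 24)


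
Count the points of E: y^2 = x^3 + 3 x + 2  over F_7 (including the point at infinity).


For each x in F_7, count y with y^2 = x^3 + 3 x + 2 mod 7:
  x = 0: RHS = 2, y in [3, 4]  -> 2 point(s)
  x = 2: RHS = 2, y in [3, 4]  -> 2 point(s)
  x = 4: RHS = 1, y in [1, 6]  -> 2 point(s)
  x = 5: RHS = 2, y in [3, 4]  -> 2 point(s)
Affine points: 8. Add the point at infinity: total = 9.

#E(F_7) = 9


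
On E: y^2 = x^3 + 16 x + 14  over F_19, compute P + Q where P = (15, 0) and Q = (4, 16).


P != Q, so use the chord formula.
s = (y2 - y1) / (x2 - x1) = (16) / (8) mod 19 = 2
x3 = s^2 - x1 - x2 mod 19 = 2^2 - 15 - 4 = 4
y3 = s (x1 - x3) - y1 mod 19 = 2 * (15 - 4) - 0 = 3

P + Q = (4, 3)


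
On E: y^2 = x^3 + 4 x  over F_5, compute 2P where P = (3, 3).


Doubling: s = (3 x1^2 + a) / (2 y1)
s = (3*3^2 + 4) / (2*3) mod 5 = 1
x3 = s^2 - 2 x1 mod 5 = 1^2 - 2*3 = 0
y3 = s (x1 - x3) - y1 mod 5 = 1 * (3 - 0) - 3 = 0

2P = (0, 0)


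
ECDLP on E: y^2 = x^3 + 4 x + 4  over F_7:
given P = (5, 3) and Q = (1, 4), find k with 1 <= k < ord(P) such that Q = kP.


Enumerate multiples of P until we hit Q = (1, 4):
  1P = (5, 3)
  2P = (1, 3)
  3P = (1, 4)
Match found at i = 3.

k = 3


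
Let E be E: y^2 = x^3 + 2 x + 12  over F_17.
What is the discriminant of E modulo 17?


4 a^3 + 27 b^2 = 4*2^3 + 27*12^2 = 32 + 3888 = 3920
Delta = -16 * (3920) = -62720
Delta mod 17 = 10

Delta = 10 (mod 17)


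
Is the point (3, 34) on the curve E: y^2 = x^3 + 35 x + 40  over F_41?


Check whether y^2 = x^3 + 35 x + 40 (mod 41) for (x, y) = (3, 34).
LHS: y^2 = 34^2 mod 41 = 8
RHS: x^3 + 35 x + 40 = 3^3 + 35*3 + 40 mod 41 = 8
LHS = RHS

Yes, on the curve


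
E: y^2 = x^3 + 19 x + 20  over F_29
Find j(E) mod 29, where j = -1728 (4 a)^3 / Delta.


Delta = -16(4 a^3 + 27 b^2) mod 29 = 8
-1728 * (4 a)^3 = -1728 * (4*19)^3 mod 29 = 7
j = 7 * 8^(-1) mod 29 = 19

j = 19 (mod 29)


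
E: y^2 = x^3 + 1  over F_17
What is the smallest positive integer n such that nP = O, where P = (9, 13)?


Compute successive multiples of P until we hit O:
  1P = (9, 13)
  2P = (14, 5)
  3P = (2, 3)
  4P = (7, 2)
  5P = (10, 7)
  6P = (0, 1)
  7P = (6, 8)
  8P = (1, 6)
  ... (continuing to 18P)
  18P = O

ord(P) = 18


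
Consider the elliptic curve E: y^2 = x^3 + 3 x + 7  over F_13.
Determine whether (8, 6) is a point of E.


Check whether y^2 = x^3 + 3 x + 7 (mod 13) for (x, y) = (8, 6).
LHS: y^2 = 6^2 mod 13 = 10
RHS: x^3 + 3 x + 7 = 8^3 + 3*8 + 7 mod 13 = 10
LHS = RHS

Yes, on the curve


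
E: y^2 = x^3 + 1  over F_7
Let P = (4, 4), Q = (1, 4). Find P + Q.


P != Q, so use the chord formula.
s = (y2 - y1) / (x2 - x1) = (0) / (4) mod 7 = 0
x3 = s^2 - x1 - x2 mod 7 = 0^2 - 4 - 1 = 2
y3 = s (x1 - x3) - y1 mod 7 = 0 * (4 - 2) - 4 = 3

P + Q = (2, 3)


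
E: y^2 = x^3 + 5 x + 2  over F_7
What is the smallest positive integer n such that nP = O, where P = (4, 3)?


Compute successive multiples of P until we hit O:
  1P = (4, 3)
  2P = (1, 6)
  3P = (3, 3)
  4P = (0, 4)
  5P = (0, 3)
  6P = (3, 4)
  7P = (1, 1)
  8P = (4, 4)
  ... (continuing to 9P)
  9P = O

ord(P) = 9


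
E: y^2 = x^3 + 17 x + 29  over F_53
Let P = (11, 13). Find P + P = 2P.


Doubling: s = (3 x1^2 + a) / (2 y1)
s = (3*11^2 + 17) / (2*13) mod 53 = 35
x3 = s^2 - 2 x1 mod 53 = 35^2 - 2*11 = 37
y3 = s (x1 - x3) - y1 mod 53 = 35 * (11 - 37) - 13 = 31

2P = (37, 31)


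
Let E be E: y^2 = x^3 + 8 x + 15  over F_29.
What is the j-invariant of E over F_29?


Delta = -16(4 a^3 + 27 b^2) mod 29 = 10
-1728 * (4 a)^3 = -1728 * (4*8)^3 mod 29 = 5
j = 5 * 10^(-1) mod 29 = 15

j = 15 (mod 29)


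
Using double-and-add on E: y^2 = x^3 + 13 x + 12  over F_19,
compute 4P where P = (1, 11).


k = 4 = 100_2 (binary, LSB first: 001)
Double-and-add from P = (1, 11):
  bit 0 = 0: acc unchanged = O
  bit 1 = 0: acc unchanged = O
  bit 2 = 1: acc = O + (8, 1) = (8, 1)

4P = (8, 1)


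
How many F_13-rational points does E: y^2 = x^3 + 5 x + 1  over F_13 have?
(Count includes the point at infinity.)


For each x in F_13, count y with y^2 = x^3 + 5 x + 1 mod 13:
  x = 0: RHS = 1, y in [1, 12]  -> 2 point(s)
  x = 3: RHS = 4, y in [2, 11]  -> 2 point(s)
  x = 6: RHS = 0, y in [0]  -> 1 point(s)
  x = 11: RHS = 9, y in [3, 10]  -> 2 point(s)
Affine points: 7. Add the point at infinity: total = 8.

#E(F_13) = 8


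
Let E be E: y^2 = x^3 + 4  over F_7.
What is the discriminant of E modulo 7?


4 a^3 + 27 b^2 = 4*0^3 + 27*4^2 = 0 + 432 = 432
Delta = -16 * (432) = -6912
Delta mod 7 = 4

Delta = 4 (mod 7)


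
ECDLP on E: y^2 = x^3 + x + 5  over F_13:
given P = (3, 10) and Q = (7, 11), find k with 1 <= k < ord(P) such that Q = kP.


Enumerate multiples of P until we hit Q = (7, 11):
  1P = (3, 10)
  2P = (10, 1)
  3P = (12, 9)
  4P = (7, 2)
  5P = (7, 11)
Match found at i = 5.

k = 5


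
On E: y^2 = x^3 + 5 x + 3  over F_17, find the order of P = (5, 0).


Compute successive multiples of P until we hit O:
  1P = (5, 0)
  2P = O

ord(P) = 2


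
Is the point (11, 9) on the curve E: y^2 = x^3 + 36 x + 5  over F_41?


Check whether y^2 = x^3 + 36 x + 5 (mod 41) for (x, y) = (11, 9).
LHS: y^2 = 9^2 mod 41 = 40
RHS: x^3 + 36 x + 5 = 11^3 + 36*11 + 5 mod 41 = 10
LHS != RHS

No, not on the curve


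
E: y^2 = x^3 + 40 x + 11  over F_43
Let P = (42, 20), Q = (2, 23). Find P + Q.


P != Q, so use the chord formula.
s = (y2 - y1) / (x2 - x1) = (3) / (3) mod 43 = 1
x3 = s^2 - x1 - x2 mod 43 = 1^2 - 42 - 2 = 0
y3 = s (x1 - x3) - y1 mod 43 = 1 * (42 - 0) - 20 = 22

P + Q = (0, 22)


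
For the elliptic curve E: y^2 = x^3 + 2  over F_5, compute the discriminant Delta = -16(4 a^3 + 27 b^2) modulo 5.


4 a^3 + 27 b^2 = 4*0^3 + 27*2^2 = 0 + 108 = 108
Delta = -16 * (108) = -1728
Delta mod 5 = 2

Delta = 2 (mod 5)
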